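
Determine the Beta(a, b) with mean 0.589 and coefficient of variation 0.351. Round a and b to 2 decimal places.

a = 2.75, b = 1.92

Var = (CV·μ)² = (0.351×0.589)² = 0.042741.
a+b = μ(1−μ)/Var − 1 = 0.242079/0.042741 − 1 = 4.6639.
Thus a = 0.589·4.6639 = 2.75 and b = 0.411·4.6639 = 1.92.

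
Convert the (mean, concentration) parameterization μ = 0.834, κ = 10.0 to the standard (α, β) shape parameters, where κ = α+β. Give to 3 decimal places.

α = μκ = 0.834×10.0 = 8.340 and β = (1−μ)κ = 0.166×10.0 = 1.660.

α = 8.340, β = 1.660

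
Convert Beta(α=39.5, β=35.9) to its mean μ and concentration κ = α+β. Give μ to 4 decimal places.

μ = 0.5239, κ = 75.4

κ = α+β = 39.5+35.9 = 75.4; μ = α/κ = 39.5/75.4 = 0.5239.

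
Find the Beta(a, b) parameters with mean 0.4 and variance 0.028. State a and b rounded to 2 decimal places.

Let s = a+b. The Beta variance is μ(1−μ)/(s+1).
So s+1 = μ(1−μ)/σ² = (0.4×0.6)/0.028 = 0.24/0.028 = 8.5714, giving s = 7.5714.
Then a = μs = 0.4×7.5714 = 3.03 and b = (1−μ)s = 0.6×7.5714 = 4.54.

a = 3.03, b = 4.54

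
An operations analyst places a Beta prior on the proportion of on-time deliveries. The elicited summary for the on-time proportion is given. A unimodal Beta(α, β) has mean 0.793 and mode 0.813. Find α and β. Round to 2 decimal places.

α = 24.82, β = 6.48

With s = α+β: μ = α/s and mode = (α−1)/(s−2). Eliminating α = μs,
μs − 1 = m(s−2) ⇒ s(μ−m) = 1−2m ⇒ s = -0.626/-0.020 = 31.3000.
So α = μs = 24.82, β = (1−μ)s = 6.48.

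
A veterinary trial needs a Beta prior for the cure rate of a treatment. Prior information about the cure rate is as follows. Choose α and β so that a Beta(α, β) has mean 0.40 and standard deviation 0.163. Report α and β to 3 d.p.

Variance = 0.163² = 0.026569. The moment-matching identity α+β = μ(1−μ)/Var − 1 gives
α+β = 0.2400/0.026569 − 1 = 8.0331, so α = μ·8.0331 = 3.213 and β = (1−μ)·8.0331 = 4.820.

α = 3.213, β = 4.820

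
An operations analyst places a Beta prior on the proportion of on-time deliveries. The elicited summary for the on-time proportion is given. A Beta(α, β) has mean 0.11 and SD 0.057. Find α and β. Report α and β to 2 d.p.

α = 3.20, β = 25.93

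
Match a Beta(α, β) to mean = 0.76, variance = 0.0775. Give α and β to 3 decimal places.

α = 1.029, β = 0.325

By moment matching, α+β = μ(1−μ)/σ² − 1 = (0.76·0.24)/0.0775 − 1 = 2.3535 − 1 = 1.3535.
Since α/(α+β) = μ, α = 0.76·1.3535 = 1.029 and β = 0.24·1.3535 = 0.325.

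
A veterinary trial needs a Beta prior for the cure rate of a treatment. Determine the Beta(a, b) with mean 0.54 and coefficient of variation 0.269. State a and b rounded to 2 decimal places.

a = 5.82, b = 4.96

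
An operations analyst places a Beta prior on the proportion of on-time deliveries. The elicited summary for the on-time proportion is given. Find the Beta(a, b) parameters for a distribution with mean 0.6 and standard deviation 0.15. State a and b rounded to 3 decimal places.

a = 5.800, b = 3.867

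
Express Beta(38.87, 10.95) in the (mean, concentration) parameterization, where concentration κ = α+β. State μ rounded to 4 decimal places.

κ = α+β = 38.87+10.95 = 49.82; μ = α/κ = 38.87/49.82 = 0.7802.

μ = 0.7802, κ = 49.82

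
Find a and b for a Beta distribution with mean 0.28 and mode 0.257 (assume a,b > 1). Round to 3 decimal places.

Let s = a+b. Mean gives a = μs = 0.28s; mode gives (a−1)/(s−2) = 0.257.
Substituting: 0.28s − 1 = 0.257(s−2) = 0.257s − 0.514, so 0.023s = 0.486 and s = 21.1304.
Then a = 0.28×21.1304 = 5.917 and b = s−a = 15.214.

a = 5.917, b = 15.214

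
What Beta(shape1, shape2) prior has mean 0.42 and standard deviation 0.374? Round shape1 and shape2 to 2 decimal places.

shape1 = 0.31, shape2 = 0.43

σ² = 0.374² = 0.139876.
With s = shape1+shape2, Var = μ(1−μ)/(s+1), so s+1 = (0.42×0.58)/0.139876 = 1.7415 and s = 0.7415.
shape1 = μs = 0.31, shape2 = (1−μ)s = 0.43.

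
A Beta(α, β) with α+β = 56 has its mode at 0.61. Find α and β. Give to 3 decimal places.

Since the density peak of Beta(α,β) is at (α−1)/(α+β−2),
α = 1 + 0.61(56−2) = 33.940 and β = 56 − 33.940 = 22.060.

α = 33.940, β = 22.060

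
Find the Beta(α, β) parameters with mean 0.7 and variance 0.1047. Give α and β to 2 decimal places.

α = 0.70, β = 0.30

By moment matching, α+β = μ(1−μ)/σ² − 1 = (0.7·0.3)/0.1047 − 1 = 2.0057 − 1 = 1.0057.
Since α/(α+β) = μ, α = 0.7·1.0057 = 0.70 and β = 0.3·1.0057 = 0.30.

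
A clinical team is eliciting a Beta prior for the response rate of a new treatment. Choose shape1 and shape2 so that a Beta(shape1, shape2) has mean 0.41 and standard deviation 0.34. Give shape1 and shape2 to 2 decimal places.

shape1 = 0.45, shape2 = 0.64

σ² = 0.34² = 0.1156.
With s = shape1+shape2, Var = μ(1−μ)/(s+1), so s+1 = (0.41×0.59)/0.1156 = 2.0926 and s = 1.0926.
shape1 = μs = 0.45, shape2 = (1−μ)s = 0.64.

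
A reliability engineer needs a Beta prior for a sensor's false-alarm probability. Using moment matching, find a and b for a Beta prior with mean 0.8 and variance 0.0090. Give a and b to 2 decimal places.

a = 13.42, b = 3.36

By moment matching, a+b = μ(1−μ)/σ² − 1 = (0.8·0.2)/0.0090 − 1 = 17.7778 − 1 = 16.7778.
Since a/(a+b) = μ, a = 0.8·16.7778 = 13.42 and b = 0.2·16.7778 = 3.36.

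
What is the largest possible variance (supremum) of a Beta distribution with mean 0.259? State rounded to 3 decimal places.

0.192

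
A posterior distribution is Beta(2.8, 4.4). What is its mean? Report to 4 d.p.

0.3889

E[X] = α/(α+β) = 2.8/7.2 = 0.3889.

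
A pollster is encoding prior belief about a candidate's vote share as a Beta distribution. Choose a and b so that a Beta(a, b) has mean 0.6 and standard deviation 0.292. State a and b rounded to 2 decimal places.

a = 1.09, b = 0.73

First σ² = 0.085264. Setting a = μn, b = (1−μ)n with n = a+b,
μ(1−μ)/(n+1) = 0.085264 ⇒ n+1 = 0.24/0.085264 = 2.8148 ⇒ n = 1.8148.
Hence a = 0.6×1.8148 = 1.09, b = 0.4×1.8148 = 0.73.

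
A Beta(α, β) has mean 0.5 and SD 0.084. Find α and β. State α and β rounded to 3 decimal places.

α = 17.215, β = 17.215

First σ² = 0.007056. Setting α = μn, β = (1−μ)n with n = α+β,
μ(1−μ)/(n+1) = 0.007056 ⇒ n+1 = 0.25/0.007056 = 35.4308 ⇒ n = 34.4308.
Hence α = 0.5×34.4308 = 17.215, β = 0.5×34.4308 = 17.215.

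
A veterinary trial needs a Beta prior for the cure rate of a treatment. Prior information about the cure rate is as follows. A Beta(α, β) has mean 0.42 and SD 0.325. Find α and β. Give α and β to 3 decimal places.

First σ² = 0.105625. Setting α = μn, β = (1−μ)n with n = α+β,
μ(1−μ)/(n+1) = 0.105625 ⇒ n+1 = 0.2436/0.105625 = 2.3063 ⇒ n = 1.3063.
Hence α = 0.42×1.3063 = 0.549, β = 0.58×1.3063 = 0.758.

α = 0.549, β = 0.758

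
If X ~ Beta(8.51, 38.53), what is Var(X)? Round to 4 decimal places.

Var = αβ/[(α+β)²(α+β+1)] = (8.51×38.53)/(47.04²×48.04) = 327.8903/106301.067264 = 0.0031.

0.0031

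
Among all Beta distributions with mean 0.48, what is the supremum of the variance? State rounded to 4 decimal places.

Var = μ(1−μ)/(α+β+1), which approaches μ(1−μ) as α+β → 0.
So the supremum is μ(1−μ) = 0.48×0.52 = 0.2496.

0.2496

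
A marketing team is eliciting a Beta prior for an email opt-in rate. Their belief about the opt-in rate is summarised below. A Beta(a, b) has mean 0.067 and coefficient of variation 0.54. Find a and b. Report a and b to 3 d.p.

a = 3.133, b = 43.622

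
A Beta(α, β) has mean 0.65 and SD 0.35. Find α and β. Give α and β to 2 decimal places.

α = 0.56, β = 0.30

σ² = 0.35² = 0.1225.
With s = α+β, Var = μ(1−μ)/(s+1), so s+1 = (0.65×0.35)/0.1225 = 1.8571 and s = 0.8571.
α = μs = 0.56, β = (1−μ)s = 0.30.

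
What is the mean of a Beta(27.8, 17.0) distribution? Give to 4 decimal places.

0.6205

E[X] = α/(α+β) = 27.8/44.8 = 0.6205.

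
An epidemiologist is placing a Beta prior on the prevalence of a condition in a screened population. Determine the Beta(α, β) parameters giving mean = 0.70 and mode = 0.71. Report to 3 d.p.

Let s = α+β. Mean gives α = μs = 0.70s; mode gives (α−1)/(s−2) = 0.71.
Substituting: 0.70s − 1 = 0.71(s−2) = 0.71s − 1.42, so -0.01s = -0.42 and s = 42.0000.
Then α = 0.70×42.0000 = 29.400 and β = s−α = 12.600.

α = 29.400, β = 12.600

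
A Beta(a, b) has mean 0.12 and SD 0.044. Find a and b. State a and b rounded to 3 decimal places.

a = 6.425, b = 47.120

σ² = 0.044² = 0.001936.
With s = a+b, Var = μ(1−μ)/(s+1), so s+1 = (0.12×0.88)/0.001936 = 54.5455 and s = 53.5455.
a = μs = 6.425, b = (1−μ)s = 47.120.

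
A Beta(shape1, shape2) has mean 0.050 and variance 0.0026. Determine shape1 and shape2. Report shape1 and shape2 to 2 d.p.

shape1 = 0.86, shape2 = 16.41

By moment matching, shape1+shape2 = μ(1−μ)/σ² − 1 = (0.050·0.950)/0.0026 − 1 = 18.2692 − 1 = 17.2692.
Since shape1/(shape1+shape2) = μ, shape1 = 0.050·17.2692 = 0.86 and shape2 = 0.950·17.2692 = 16.41.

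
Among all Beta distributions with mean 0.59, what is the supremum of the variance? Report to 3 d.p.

Var = μ(1−μ)/(α+β+1), which approaches μ(1−μ) as α+β → 0.
So the supremum is μ(1−μ) = 0.59×0.41 = 0.242.

0.242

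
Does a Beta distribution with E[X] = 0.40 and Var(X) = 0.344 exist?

No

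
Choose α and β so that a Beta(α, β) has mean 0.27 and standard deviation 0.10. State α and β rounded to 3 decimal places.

First σ² = 0.0100. Setting α = μn, β = (1−μ)n with n = α+β,
μ(1−μ)/(n+1) = 0.0100 ⇒ n+1 = 0.1971/0.0100 = 19.7100 ⇒ n = 18.7100.
Hence α = 0.27×18.7100 = 5.052, β = 0.73×18.7100 = 13.658.

α = 5.052, β = 13.658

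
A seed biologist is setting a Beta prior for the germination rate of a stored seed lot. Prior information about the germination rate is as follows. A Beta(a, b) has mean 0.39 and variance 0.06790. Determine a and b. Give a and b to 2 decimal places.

By moment matching, a+b = μ(1−μ)/σ² − 1 = (0.39·0.61)/0.06790 − 1 = 3.5037 − 1 = 2.5037.
Since a/(a+b) = μ, a = 0.39·2.5037 = 0.98 and b = 0.61·2.5037 = 1.53.

a = 0.98, b = 1.53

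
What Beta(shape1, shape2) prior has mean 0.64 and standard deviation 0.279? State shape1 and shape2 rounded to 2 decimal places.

shape1 = 1.25, shape2 = 0.71

Variance = 0.279² = 0.077841. The moment-matching identity shape1+shape2 = μ(1−μ)/Var − 1 gives
shape1+shape2 = 0.2304/0.077841 − 1 = 1.9599, so shape1 = μ·1.9599 = 1.25 and shape2 = (1−μ)·1.9599 = 0.71.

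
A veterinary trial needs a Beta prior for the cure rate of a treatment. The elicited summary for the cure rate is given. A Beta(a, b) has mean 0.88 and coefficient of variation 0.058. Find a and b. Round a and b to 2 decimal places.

a = 34.79, b = 4.74

σ = CV·μ = 0.058×0.88 = 0.05104, so σ² = 0.002605.
s+1 = μ(1−μ)/σ² = 0.1056/0.002605 = 40.5362, so s = a+b = 39.5362.
a = μs = 34.79, b = (1−μ)s = 4.74.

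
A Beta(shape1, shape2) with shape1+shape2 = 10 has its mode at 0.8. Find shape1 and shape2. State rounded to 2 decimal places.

For shape1,shape2>1 the mode is (shape1−1)/(shape1+shape2−2), so shape1 = mode·(κ−2)+1 = 0.8×8+1 = 7.40.
And shape2 = (1−mode)·(κ−2)+1 = 0.2×8+1 = 2.60.

shape1 = 7.40, shape2 = 2.60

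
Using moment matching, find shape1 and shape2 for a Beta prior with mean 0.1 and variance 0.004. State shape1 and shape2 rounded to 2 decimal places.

shape1 = 2.15, shape2 = 19.35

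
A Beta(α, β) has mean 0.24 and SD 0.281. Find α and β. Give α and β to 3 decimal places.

α = 0.314, β = 0.996

σ² = 0.281² = 0.078961.
With s = α+β, Var = μ(1−μ)/(s+1), so s+1 = (0.24×0.76)/0.078961 = 2.3100 and s = 1.3100.
α = μs = 0.314, β = (1−μ)s = 0.996.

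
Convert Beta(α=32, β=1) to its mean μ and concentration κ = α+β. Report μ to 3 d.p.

κ = α+β = 32+1 = 33; μ = α/κ = 32/33 = 0.970.

μ = 0.970, κ = 33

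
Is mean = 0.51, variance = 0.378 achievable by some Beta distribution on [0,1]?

No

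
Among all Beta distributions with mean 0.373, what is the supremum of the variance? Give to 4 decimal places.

For fixed mean μ the Beta variance is μ(1−μ)/(α+β+1), increasing as α+β decreases.
Its least upper bound (not attained) is μ(1−μ) = 0.373·0.627 = 0.2339.

0.2339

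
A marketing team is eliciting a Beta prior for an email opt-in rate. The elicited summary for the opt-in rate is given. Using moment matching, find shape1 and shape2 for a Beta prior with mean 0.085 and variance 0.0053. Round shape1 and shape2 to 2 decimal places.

By moment matching, shape1+shape2 = μ(1−μ)/σ² − 1 = (0.085·0.915)/0.0053 − 1 = 14.6745 − 1 = 13.6745.
Since shape1/(shape1+shape2) = μ, shape1 = 0.085·13.6745 = 1.16 and shape2 = 0.915·13.6745 = 12.51.

shape1 = 1.16, shape2 = 12.51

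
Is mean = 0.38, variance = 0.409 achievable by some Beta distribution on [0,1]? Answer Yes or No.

No

The Beta variance bound is σ² < μ(1−μ).
Here μ(1−μ) = 0.38×0.62 = 0.2356, and 0.409 ≥ 0.2356.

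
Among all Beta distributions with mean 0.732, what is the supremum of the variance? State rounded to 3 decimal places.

0.196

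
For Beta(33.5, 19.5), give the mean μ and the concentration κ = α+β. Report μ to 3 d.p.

μ = 0.632, κ = 53.0

κ = α+β = 33.5+19.5 = 53.0; μ = α/κ = 33.5/53.0 = 0.632.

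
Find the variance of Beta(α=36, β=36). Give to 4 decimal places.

Var = αβ/[(α+β)²(α+β+1)] = (36×36)/(72²×73) = 1296/378432 = 0.0034.

0.0034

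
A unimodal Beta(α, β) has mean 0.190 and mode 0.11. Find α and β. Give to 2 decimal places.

α = 1.85, β = 7.90

Let s = α+β. Mean gives α = μs = 0.190s; mode gives (α−1)/(s−2) = 0.11.
Substituting: 0.190s − 1 = 0.11(s−2) = 0.11s − 0.22, so 0.080s = 0.78 and s = 9.7500.
Then α = 0.190×9.7500 = 1.85 and β = s−α = 7.90.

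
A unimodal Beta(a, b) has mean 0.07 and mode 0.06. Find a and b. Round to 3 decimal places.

With s = a+b: μ = a/s and mode = (a−1)/(s−2). Eliminating a = μs,
μs − 1 = m(s−2) ⇒ s(μ−m) = 1−2m ⇒ s = 0.88/0.01 = 88.0000.
So a = μs = 6.160, b = (1−μ)s = 81.840.

a = 6.160, b = 81.840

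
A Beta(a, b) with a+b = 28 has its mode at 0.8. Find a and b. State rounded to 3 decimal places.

a = 21.800, b = 6.200

Mode = (a−1)/(κ−2) with κ = a+b, so a−1 = 0.8·26 = 20.800.
a = 21.800; b = κ − a = 6.200.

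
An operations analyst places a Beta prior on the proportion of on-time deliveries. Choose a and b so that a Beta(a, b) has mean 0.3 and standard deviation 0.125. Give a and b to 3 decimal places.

First σ² = 0.015625. Setting a = μn, b = (1−μ)n with n = a+b,
μ(1−μ)/(n+1) = 0.015625 ⇒ n+1 = 0.21/0.015625 = 13.4400 ⇒ n = 12.4400.
Hence a = 0.3×12.4400 = 3.732, b = 0.7×12.4400 = 8.708.

a = 3.732, b = 8.708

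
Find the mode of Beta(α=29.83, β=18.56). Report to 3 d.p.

0.621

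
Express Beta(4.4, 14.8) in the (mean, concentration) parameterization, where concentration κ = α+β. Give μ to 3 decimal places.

μ = 0.229, κ = 19.2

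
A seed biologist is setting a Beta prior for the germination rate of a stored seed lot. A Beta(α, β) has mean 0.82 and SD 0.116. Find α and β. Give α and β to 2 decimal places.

α = 8.17, β = 1.79

Variance = 0.116² = 0.013456. The moment-matching identity α+β = μ(1−μ)/Var − 1 gives
α+β = 0.1476/0.013456 − 1 = 9.9691, so α = μ·9.9691 = 8.17 and β = (1−μ)·9.9691 = 1.79.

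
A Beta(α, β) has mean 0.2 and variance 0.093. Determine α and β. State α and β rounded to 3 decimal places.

α = 0.144, β = 0.576

Let s = α+β. The Beta variance is μ(1−μ)/(s+1).
So s+1 = μ(1−μ)/σ² = (0.2×0.8)/0.093 = 0.16/0.093 = 1.7204, giving s = 0.7204.
Then α = μs = 0.2×0.7204 = 0.144 and β = (1−μ)s = 0.8×0.7204 = 0.576.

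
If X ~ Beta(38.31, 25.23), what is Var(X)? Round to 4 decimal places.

μ = 38.31/63.54 = 0.602927; Var = μ(1−μ)/(α+β+1) = 0.2394060/64.54 = 0.0037.

0.0037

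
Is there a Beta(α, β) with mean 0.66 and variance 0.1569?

Yes

For any Beta, Var(X) < E[X]·(1−E[X]).
Here μ(1−μ) = 0.66×0.34 = 0.2244, and 0.1569 < 0.2244.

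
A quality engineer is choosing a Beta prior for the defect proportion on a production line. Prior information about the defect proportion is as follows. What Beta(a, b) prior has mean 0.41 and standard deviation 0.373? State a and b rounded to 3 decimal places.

First σ² = 0.139129. Setting a = μn, b = (1−μ)n with n = a+b,
μ(1−μ)/(n+1) = 0.139129 ⇒ n+1 = 0.2419/0.139129 = 1.7387 ⇒ n = 0.7387.
Hence a = 0.41×0.7387 = 0.303, b = 0.59×0.7387 = 0.436.

a = 0.303, b = 0.436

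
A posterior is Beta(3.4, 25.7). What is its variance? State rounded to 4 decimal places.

0.0034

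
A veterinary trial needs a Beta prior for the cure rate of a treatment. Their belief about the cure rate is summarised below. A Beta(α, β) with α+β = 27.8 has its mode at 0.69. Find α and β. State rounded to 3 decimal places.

Mode = (α−1)/(κ−2) with κ = α+β, so α−1 = 0.69·25.8 = 17.802.
α = 18.802; β = κ − α = 8.998.

α = 18.802, β = 8.998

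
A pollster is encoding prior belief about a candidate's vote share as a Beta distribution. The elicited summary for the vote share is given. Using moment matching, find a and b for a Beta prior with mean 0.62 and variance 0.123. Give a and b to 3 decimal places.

a = 0.568, b = 0.348

By moment matching, a+b = μ(1−μ)/σ² − 1 = (0.62·0.38)/0.123 − 1 = 1.9154 − 1 = 0.9154.
Since a/(a+b) = μ, a = 0.62·0.9154 = 0.568 and b = 0.38·0.9154 = 0.348.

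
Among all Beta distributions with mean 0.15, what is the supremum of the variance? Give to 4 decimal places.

0.1275

For fixed mean μ the Beta variance is μ(1−μ)/(α+β+1), increasing as α+β decreases.
Its least upper bound (not attained) is μ(1−μ) = 0.15·0.85 = 0.1275.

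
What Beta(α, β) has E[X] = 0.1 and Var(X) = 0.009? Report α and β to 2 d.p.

α = 0.90, β = 8.10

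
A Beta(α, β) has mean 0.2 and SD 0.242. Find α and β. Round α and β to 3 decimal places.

Variance = 0.242² = 0.058564. The moment-matching identity α+β = μ(1−μ)/Var − 1 gives
α+β = 0.16/0.058564 − 1 = 1.7321, so α = μ·1.7321 = 0.346 and β = (1−μ)·1.7321 = 1.386.

α = 0.346, β = 1.386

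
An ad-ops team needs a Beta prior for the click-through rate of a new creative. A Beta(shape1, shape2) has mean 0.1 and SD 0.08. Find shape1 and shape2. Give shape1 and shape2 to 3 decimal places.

shape1 = 1.306, shape2 = 11.756

σ² = 0.08² = 0.0064.
With s = shape1+shape2, Var = μ(1−μ)/(s+1), so s+1 = (0.1×0.9)/0.0064 = 14.0625 and s = 13.0625.
shape1 = μs = 1.306, shape2 = (1−μ)s = 11.756.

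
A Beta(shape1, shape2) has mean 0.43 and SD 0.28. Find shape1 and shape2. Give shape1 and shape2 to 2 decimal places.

σ² = 0.28² = 0.0784.
With s = shape1+shape2, Var = μ(1−μ)/(s+1), so s+1 = (0.43×0.57)/0.0784 = 3.1263 and s = 2.1263.
shape1 = μs = 0.91, shape2 = (1−μ)s = 1.21.

shape1 = 0.91, shape2 = 1.21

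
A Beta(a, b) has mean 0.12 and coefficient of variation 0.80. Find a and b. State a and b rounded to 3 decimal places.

Var = (CV·μ)² = (0.80×0.12)² = 0.009216.
a+b = μ(1−μ)/Var − 1 = 0.1056/0.009216 − 1 = 10.4583.
Thus a = 0.12·10.4583 = 1.255 and b = 0.88·10.4583 = 9.203.

a = 1.255, b = 9.203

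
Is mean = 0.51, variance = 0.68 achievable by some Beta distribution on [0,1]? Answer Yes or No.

The Beta variance bound is σ² < μ(1−μ).
Here μ(1−μ) = 0.51×0.49 = 0.2499, and 0.68 ≥ 0.2499.

No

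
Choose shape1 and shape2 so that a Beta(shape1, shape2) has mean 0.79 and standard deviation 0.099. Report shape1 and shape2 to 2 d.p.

First σ² = 0.009801. Setting shape1 = μn, shape2 = (1−μ)n with n = shape1+shape2,
μ(1−μ)/(n+1) = 0.009801 ⇒ n+1 = 0.1659/0.009801 = 16.9268 ⇒ n = 15.9268.
Hence shape1 = 0.79×15.9268 = 12.58, shape2 = 0.21×15.9268 = 3.34.

shape1 = 12.58, shape2 = 3.34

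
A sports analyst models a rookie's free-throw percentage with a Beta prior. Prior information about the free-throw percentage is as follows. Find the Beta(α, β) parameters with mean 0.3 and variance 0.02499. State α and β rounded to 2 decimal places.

α = 2.22, β = 5.18

Let s = α+β. The Beta variance is μ(1−μ)/(s+1).
So s+1 = μ(1−μ)/σ² = (0.3×0.7)/0.02499 = 0.21/0.02499 = 8.4034, giving s = 7.4034.
Then α = μs = 0.3×7.4034 = 2.22 and β = (1−μ)s = 0.7×7.4034 = 5.18.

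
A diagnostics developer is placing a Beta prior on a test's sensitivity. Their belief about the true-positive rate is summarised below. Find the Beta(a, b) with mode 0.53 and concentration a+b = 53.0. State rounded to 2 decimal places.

a = 28.03, b = 24.97

Since the density peak of Beta(a,b) is at (a−1)/(a+b−2),
a = 1 + 0.53(53.0−2) = 28.03 and b = 53.0 − 28.03 = 24.97.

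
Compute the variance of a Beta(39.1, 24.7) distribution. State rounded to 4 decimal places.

0.0037

Var = αβ/[(α+β)²(α+β+1)] = (39.1×24.7)/(63.8²×64.8) = 965.77/263764.512 = 0.0037.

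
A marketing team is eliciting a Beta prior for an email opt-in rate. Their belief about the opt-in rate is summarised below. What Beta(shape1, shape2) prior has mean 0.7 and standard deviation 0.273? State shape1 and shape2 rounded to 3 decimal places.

First σ² = 0.074529. Setting shape1 = μn, shape2 = (1−μ)n with n = shape1+shape2,
μ(1−μ)/(n+1) = 0.074529 ⇒ n+1 = 0.21/0.074529 = 2.8177 ⇒ n = 1.8177.
Hence shape1 = 0.7×1.8177 = 1.272, shape2 = 0.3×1.8177 = 0.545.

shape1 = 1.272, shape2 = 0.545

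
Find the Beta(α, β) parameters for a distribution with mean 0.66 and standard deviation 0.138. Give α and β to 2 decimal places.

α = 7.12, β = 3.67

Variance = 0.138² = 0.019044. The moment-matching identity α+β = μ(1−μ)/Var − 1 gives
α+β = 0.2244/0.019044 − 1 = 10.7832, so α = μ·10.7832 = 7.12 and β = (1−μ)·10.7832 = 3.67.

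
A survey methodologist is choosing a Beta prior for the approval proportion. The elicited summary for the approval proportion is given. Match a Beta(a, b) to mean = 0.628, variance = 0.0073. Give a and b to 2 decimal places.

a = 19.47, b = 11.53

Write ν = a+b; then a = μν and Var = μ(1−μ)/(ν+1).
ν = μ(1−μ)/Var − 1 = 0.233616/0.0073 − 1 = 31.0022.
a = 0.628·31.0022 = 19.47, b = 0.372·31.0022 = 11.53.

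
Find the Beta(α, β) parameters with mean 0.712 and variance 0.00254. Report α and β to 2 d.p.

Let s = α+β. The Beta variance is μ(1−μ)/(s+1).
So s+1 = μ(1−μ)/σ² = (0.712×0.288)/0.00254 = 0.205056/0.00254 = 80.7307, giving s = 79.7307.
Then α = μs = 0.712×79.7307 = 56.77 and β = (1−μ)s = 0.288×79.7307 = 22.96.

α = 56.77, β = 22.96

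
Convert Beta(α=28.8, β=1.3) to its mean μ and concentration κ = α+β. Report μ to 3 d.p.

μ = 0.957, κ = 30.1

κ = α+β = 28.8+1.3 = 30.1; μ = α/κ = 28.8/30.1 = 0.957.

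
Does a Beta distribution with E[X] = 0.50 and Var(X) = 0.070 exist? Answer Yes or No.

Yes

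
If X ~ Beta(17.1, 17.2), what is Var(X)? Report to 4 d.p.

0.0071

μ = 17.1/34.3 = 0.498542; Var = μ(1−μ)/(α+β+1) = 0.2499979/35.3 = 0.0071.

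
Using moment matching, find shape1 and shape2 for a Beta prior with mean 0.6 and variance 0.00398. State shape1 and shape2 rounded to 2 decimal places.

shape1 = 35.58, shape2 = 23.72

Write ν = shape1+shape2; then shape1 = μν and Var = μ(1−μ)/(ν+1).
ν = μ(1−μ)/Var − 1 = 0.24/0.00398 − 1 = 59.3015.
shape1 = 0.6·59.3015 = 35.58, shape2 = 0.4·59.3015 = 23.72.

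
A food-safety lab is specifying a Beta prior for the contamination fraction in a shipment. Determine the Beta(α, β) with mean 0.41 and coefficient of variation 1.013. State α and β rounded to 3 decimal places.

σ = CV·μ = 1.013×0.41 = 0.41533, so σ² = 0.172499.
s+1 = μ(1−μ)/σ² = 0.2419/0.172499 = 1.4023, so s = α+β = 0.4023.
α = μs = 0.165, β = (1−μ)s = 0.237.

α = 0.165, β = 0.237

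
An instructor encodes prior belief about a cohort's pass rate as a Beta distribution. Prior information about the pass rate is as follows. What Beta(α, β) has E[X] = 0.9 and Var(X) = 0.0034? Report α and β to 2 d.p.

α = 22.92, β = 2.55

Write ν = α+β; then α = μν and Var = μ(1−μ)/(ν+1).
ν = μ(1−μ)/Var − 1 = 0.09/0.0034 − 1 = 25.4706.
α = 0.9·25.4706 = 22.92, β = 0.1·25.4706 = 2.55.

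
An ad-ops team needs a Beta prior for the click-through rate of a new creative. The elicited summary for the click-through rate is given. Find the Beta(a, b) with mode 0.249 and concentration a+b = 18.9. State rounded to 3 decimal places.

Since the density peak of Beta(a,b) is at (a−1)/(a+b−2),
a = 1 + 0.249(18.9−2) = 5.208 and b = 18.9 − 5.208 = 13.692.

a = 5.208, b = 13.692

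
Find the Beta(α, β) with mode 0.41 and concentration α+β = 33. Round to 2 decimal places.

α = 13.71, β = 19.29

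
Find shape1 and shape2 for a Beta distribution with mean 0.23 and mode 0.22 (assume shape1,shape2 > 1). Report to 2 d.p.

shape1 = 12.88, shape2 = 43.12

With s = shape1+shape2: μ = shape1/s and mode = (shape1−1)/(s−2). Eliminating shape1 = μs,
μs − 1 = m(s−2) ⇒ s(μ−m) = 1−2m ⇒ s = 0.56/0.01 = 56.0000.
So shape1 = μs = 12.88, shape2 = (1−μ)s = 43.12.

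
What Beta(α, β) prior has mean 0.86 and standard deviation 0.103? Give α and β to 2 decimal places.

First σ² = 0.010609. Setting α = μn, β = (1−μ)n with n = α+β,
μ(1−μ)/(n+1) = 0.010609 ⇒ n+1 = 0.1204/0.010609 = 11.3489 ⇒ n = 10.3489.
Hence α = 0.86×10.3489 = 8.90, β = 0.14×10.3489 = 1.45.

α = 8.90, β = 1.45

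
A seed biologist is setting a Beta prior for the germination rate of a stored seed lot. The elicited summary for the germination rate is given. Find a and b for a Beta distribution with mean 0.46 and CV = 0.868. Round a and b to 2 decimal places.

a = 0.26, b = 0.30

σ = CV·μ = 0.868×0.46 = 0.39928, so σ² = 0.159425.
s+1 = μ(1−μ)/σ² = 0.2484/0.159425 = 1.5581, so s = a+b = 0.5581.
a = μs = 0.26, b = (1−μ)s = 0.30.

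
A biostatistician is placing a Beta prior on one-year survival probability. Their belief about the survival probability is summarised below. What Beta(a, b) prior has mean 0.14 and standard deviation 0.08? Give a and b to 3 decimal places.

a = 2.494, b = 15.319

First σ² = 0.0064. Setting a = μn, b = (1−μ)n with n = a+b,
μ(1−μ)/(n+1) = 0.0064 ⇒ n+1 = 0.1204/0.0064 = 18.8125 ⇒ n = 17.8125.
Hence a = 0.14×17.8125 = 2.494, b = 0.86×17.8125 = 15.319.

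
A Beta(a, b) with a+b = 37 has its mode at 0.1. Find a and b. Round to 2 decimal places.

a = 4.50, b = 32.50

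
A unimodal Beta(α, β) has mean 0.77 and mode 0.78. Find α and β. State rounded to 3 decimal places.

α = 43.120, β = 12.880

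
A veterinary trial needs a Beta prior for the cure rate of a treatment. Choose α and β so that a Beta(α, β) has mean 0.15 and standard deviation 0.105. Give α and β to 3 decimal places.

α = 1.585, β = 8.980

σ² = 0.105² = 0.011025.
With s = α+β, Var = μ(1−μ)/(s+1), so s+1 = (0.15×0.85)/0.011025 = 11.5646 and s = 10.5646.
α = μs = 1.585, β = (1−μ)s = 8.980.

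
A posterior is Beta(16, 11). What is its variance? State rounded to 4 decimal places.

0.0086

α+β = 27 and αβ = 176, so Var = αβ/[(α+β)²(α+β+1)] = 176/20412 = 0.0086.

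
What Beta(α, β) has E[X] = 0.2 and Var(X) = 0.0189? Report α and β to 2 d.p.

α = 1.49, β = 5.97

Let s = α+β. The Beta variance is μ(1−μ)/(s+1).
So s+1 = μ(1−μ)/σ² = (0.2×0.8)/0.0189 = 0.16/0.0189 = 8.4656, giving s = 7.4656.
Then α = μs = 0.2×7.4656 = 1.49 and β = (1−μ)s = 0.8×7.4656 = 5.97.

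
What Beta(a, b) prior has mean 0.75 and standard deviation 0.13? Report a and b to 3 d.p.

a = 7.571, b = 2.524

Variance = 0.13² = 0.0169. The moment-matching identity a+b = μ(1−μ)/Var − 1 gives
a+b = 0.1875/0.0169 − 1 = 10.0947, so a = μ·10.0947 = 7.571 and b = (1−μ)·10.0947 = 2.524.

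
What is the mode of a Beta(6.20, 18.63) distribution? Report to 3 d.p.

0.228

With α,β > 1, mode = (α−1)/(α+β−2) = 5.20/22.83 = 0.228.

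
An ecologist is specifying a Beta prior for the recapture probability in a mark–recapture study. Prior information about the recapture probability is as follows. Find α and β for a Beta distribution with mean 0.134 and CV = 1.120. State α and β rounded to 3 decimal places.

σ = CV·μ = 1.120×0.134 = 0.15008, so σ² = 0.022524.
s+1 = μ(1−μ)/σ² = 0.116044/0.022524 = 5.1520, so s = α+β = 4.1520.
α = μs = 0.556, β = (1−μ)s = 3.596.

α = 0.556, β = 3.596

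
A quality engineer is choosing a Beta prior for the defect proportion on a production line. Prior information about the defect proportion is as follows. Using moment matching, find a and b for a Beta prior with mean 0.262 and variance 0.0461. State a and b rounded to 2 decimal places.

Let s = a+b. The Beta variance is μ(1−μ)/(s+1).
So s+1 = μ(1−μ)/σ² = (0.262×0.738)/0.0461 = 0.193356/0.0461 = 4.1943, giving s = 3.1943.
Then a = μs = 0.262×3.1943 = 0.84 and b = (1−μ)s = 0.738×3.1943 = 2.36.

a = 0.84, b = 2.36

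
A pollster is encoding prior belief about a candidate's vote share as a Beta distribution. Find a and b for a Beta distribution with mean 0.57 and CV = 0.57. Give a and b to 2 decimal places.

Var = (CV·μ)² = (0.57×0.57)² = 0.105560.
a+b = μ(1−μ)/Var − 1 = 0.2451/0.105560 − 1 = 1.3219.
Thus a = 0.57·1.3219 = 0.75 and b = 0.43·1.3219 = 0.57.

a = 0.75, b = 0.57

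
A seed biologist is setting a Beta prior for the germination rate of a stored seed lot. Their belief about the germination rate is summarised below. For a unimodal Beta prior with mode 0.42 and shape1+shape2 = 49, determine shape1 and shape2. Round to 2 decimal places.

shape1 = 20.74, shape2 = 28.26

Mode = (shape1−1)/(κ−2) with κ = shape1+shape2, so shape1−1 = 0.42·47 = 19.74.
shape1 = 20.74; shape2 = κ − shape1 = 28.26.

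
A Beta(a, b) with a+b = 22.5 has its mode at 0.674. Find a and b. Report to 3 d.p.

a = 14.817, b = 7.683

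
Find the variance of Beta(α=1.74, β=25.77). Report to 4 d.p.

0.0021

μ = 1.74/27.51 = 0.063250; Var = μ(1−μ)/(α+β+1) = 0.0592492/28.51 = 0.0021.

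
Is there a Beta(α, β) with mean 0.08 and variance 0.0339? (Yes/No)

A Beta with mean μ has variance μ(1−μ)/(α+β+1) < μ(1−μ).
Here μ(1−μ) = 0.08×0.92 = 0.0736, and 0.0339 < 0.0736.

Yes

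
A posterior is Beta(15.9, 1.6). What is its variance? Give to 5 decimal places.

μ = 15.9/17.5 = 0.908571; Var = μ(1−μ)/(α+β+1) = 0.0830694/18.5 = 0.00449.

0.00449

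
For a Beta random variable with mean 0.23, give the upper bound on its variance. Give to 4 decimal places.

For fixed mean μ the Beta variance is μ(1−μ)/(α+β+1), increasing as α+β decreases.
Its least upper bound (not attained) is μ(1−μ) = 0.23·0.77 = 0.1771.

0.1771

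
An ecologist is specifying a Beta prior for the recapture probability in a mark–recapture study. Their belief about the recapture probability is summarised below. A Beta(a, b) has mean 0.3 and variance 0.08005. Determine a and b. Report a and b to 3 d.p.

a = 0.487, b = 1.136

Write ν = a+b; then a = μν and Var = μ(1−μ)/(ν+1).
ν = μ(1−μ)/Var − 1 = 0.21/0.08005 − 1 = 1.6234.
a = 0.3·1.6234 = 0.487, b = 0.7·1.6234 = 1.136.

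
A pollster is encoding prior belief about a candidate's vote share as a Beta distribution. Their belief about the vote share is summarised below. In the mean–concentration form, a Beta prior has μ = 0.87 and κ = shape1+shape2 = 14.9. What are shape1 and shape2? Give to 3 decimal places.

shape1 = 12.963, shape2 = 1.937

Split κ in proportion μ : (1−μ): shape1 = 0.87·14.9 = 12.963, shape2 = 14.9 − 12.963 = 1.937.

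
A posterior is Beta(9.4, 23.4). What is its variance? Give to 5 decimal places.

μ = 9.4/32.8 = 0.286585; Var = μ(1−μ)/(α+β+1) = 0.2044542/33.8 = 0.00605.

0.00605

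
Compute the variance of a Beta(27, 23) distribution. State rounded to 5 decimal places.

0.00487

α+β = 50 and αβ = 621, so Var = αβ/[(α+β)²(α+β+1)] = 621/127500 = 0.00487.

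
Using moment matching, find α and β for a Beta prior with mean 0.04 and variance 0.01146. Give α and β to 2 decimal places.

α = 0.09, β = 2.26

Let s = α+β. The Beta variance is μ(1−μ)/(s+1).
So s+1 = μ(1−μ)/σ² = (0.04×0.96)/0.01146 = 0.0384/0.01146 = 3.3508, giving s = 2.3508.
Then α = μs = 0.04×2.3508 = 0.09 and β = (1−μ)s = 0.96×2.3508 = 2.26.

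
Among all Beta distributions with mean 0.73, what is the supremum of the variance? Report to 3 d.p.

For fixed mean μ the Beta variance is μ(1−μ)/(α+β+1), increasing as α+β decreases.
Its least upper bound (not attained) is μ(1−μ) = 0.73·0.27 = 0.197.

0.197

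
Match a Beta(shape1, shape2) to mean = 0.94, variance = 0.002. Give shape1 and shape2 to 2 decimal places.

shape1 = 25.57, shape2 = 1.63

Write ν = shape1+shape2; then shape1 = μν and Var = μ(1−μ)/(ν+1).
ν = μ(1−μ)/Var − 1 = 0.0564/0.002 − 1 = 27.2000.
shape1 = 0.94·27.2000 = 25.57, shape2 = 0.06·27.2000 = 1.63.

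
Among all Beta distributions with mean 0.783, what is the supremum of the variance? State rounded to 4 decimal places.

For fixed mean μ the Beta variance is μ(1−μ)/(α+β+1), increasing as α+β decreases.
Its least upper bound (not attained) is μ(1−μ) = 0.783·0.217 = 0.1699.

0.1699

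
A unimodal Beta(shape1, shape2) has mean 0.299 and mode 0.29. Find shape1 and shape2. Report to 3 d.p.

shape1 = 13.953, shape2 = 32.713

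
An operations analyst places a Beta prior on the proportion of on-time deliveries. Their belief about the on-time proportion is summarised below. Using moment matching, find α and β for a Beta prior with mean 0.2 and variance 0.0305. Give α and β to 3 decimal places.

Let s = α+β. The Beta variance is μ(1−μ)/(s+1).
So s+1 = μ(1−μ)/σ² = (0.2×0.8)/0.0305 = 0.16/0.0305 = 5.2459, giving s = 4.2459.
Then α = μs = 0.2×4.2459 = 0.849 and β = (1−μ)s = 0.8×4.2459 = 3.397.

α = 0.849, β = 3.397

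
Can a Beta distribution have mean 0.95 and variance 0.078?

No

A Beta with mean μ has variance μ(1−μ)/(α+β+1) < μ(1−μ).
Here μ(1−μ) = 0.95×0.05 = 0.0475, and 0.078 ≥ 0.0475.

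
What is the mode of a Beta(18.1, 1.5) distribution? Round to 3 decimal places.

With α,β > 1, mode = (α−1)/(α+β−2) = 17.1/17.6 = 0.972.

0.972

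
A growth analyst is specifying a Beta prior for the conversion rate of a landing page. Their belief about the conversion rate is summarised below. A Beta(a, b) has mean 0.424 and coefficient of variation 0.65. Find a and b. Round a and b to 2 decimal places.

Var = (CV·μ)² = (0.65×0.424)² = 0.075955.
a+b = μ(1−μ)/Var − 1 = 0.244224/0.075955 − 1 = 2.2154.
Thus a = 0.424·2.2154 = 0.94 and b = 0.576·2.2154 = 1.28.

a = 0.94, b = 1.28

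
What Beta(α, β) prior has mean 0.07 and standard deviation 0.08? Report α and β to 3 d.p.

Variance = 0.08² = 0.0064. The moment-matching identity α+β = μ(1−μ)/Var − 1 gives
α+β = 0.0651/0.0064 − 1 = 9.1719, so α = μ·9.1719 = 0.642 and β = (1−μ)·9.1719 = 8.530.

α = 0.642, β = 8.530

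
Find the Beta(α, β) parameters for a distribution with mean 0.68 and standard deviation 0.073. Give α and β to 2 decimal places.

First σ² = 0.005329. Setting α = μn, β = (1−μ)n with n = α+β,
μ(1−μ)/(n+1) = 0.005329 ⇒ n+1 = 0.2176/0.005329 = 40.8332 ⇒ n = 39.8332.
Hence α = 0.68×39.8332 = 27.09, β = 0.32×39.8332 = 12.75.

α = 27.09, β = 12.75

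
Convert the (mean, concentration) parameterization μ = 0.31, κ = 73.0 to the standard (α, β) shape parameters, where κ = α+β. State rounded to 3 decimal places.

α = 22.630, β = 50.370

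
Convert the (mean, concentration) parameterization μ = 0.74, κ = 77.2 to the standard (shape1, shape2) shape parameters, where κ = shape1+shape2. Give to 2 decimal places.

shape1 = 57.13, shape2 = 20.07

Split κ in proportion μ : (1−μ): shape1 = 0.74·77.2 = 57.13, shape2 = 77.2 − 57.13 = 20.07.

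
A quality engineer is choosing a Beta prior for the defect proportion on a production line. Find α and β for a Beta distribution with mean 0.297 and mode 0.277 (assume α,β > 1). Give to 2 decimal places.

With s = α+β: μ = α/s and mode = (α−1)/(s−2). Eliminating α = μs,
μs − 1 = m(s−2) ⇒ s(μ−m) = 1−2m ⇒ s = 0.446/0.020 = 22.3000.
So α = μs = 6.62, β = (1−μ)s = 15.68.

α = 6.62, β = 15.68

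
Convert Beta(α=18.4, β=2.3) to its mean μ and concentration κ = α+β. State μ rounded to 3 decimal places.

μ = 0.889, κ = 20.7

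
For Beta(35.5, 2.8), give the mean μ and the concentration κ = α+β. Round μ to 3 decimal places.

κ = α+β = 35.5+2.8 = 38.3; μ = α/κ = 35.5/38.3 = 0.927.

μ = 0.927, κ = 38.3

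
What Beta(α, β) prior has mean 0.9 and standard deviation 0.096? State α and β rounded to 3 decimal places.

Variance = 0.096² = 0.009216. The moment-matching identity α+β = μ(1−μ)/Var − 1 gives
α+β = 0.09/0.009216 − 1 = 8.7656, so α = μ·8.7656 = 7.889 and β = (1−μ)·8.7656 = 0.877.

α = 7.889, β = 0.877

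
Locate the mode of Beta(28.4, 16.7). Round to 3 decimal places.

The density x^(α−1)(1−x)^(β−1) is maximised at (α−1)/(α+β−2) = 27.4/43.1 = 0.636.

0.636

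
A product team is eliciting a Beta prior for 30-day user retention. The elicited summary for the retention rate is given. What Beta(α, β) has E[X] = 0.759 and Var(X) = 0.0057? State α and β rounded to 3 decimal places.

Write ν = α+β; then α = μν and Var = μ(1−μ)/(ν+1).
ν = μ(1−μ)/Var − 1 = 0.182919/0.0057 − 1 = 31.0911.
α = 0.759·31.0911 = 23.598, β = 0.241·31.0911 = 7.493.

α = 23.598, β = 7.493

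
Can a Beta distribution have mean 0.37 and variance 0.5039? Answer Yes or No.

No

The Beta variance bound is σ² < μ(1−μ).
Here μ(1−μ) = 0.37×0.63 = 0.2331, and 0.5039 ≥ 0.2331.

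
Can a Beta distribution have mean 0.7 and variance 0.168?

For any Beta, Var(X) < E[X]·(1−E[X]).
Here μ(1−μ) = 0.7×0.3 = 0.21, and 0.168 < 0.21.

Yes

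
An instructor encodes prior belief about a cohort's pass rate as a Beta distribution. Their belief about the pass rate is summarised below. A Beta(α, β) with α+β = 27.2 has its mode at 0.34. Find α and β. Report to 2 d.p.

α = 9.57, β = 17.63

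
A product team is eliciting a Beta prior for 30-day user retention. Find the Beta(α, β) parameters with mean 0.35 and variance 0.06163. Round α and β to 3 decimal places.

α = 0.942, β = 1.749

Write ν = α+β; then α = μν and Var = μ(1−μ)/(ν+1).
ν = μ(1−μ)/Var − 1 = 0.2275/0.06163 − 1 = 2.6914.
α = 0.35·2.6914 = 0.942, β = 0.65·2.6914 = 1.749.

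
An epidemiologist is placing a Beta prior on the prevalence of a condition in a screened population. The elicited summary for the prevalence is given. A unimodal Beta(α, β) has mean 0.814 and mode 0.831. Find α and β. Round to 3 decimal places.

α = 31.698, β = 7.243

With s = α+β: μ = α/s and mode = (α−1)/(s−2). Eliminating α = μs,
μs − 1 = m(s−2) ⇒ s(μ−m) = 1−2m ⇒ s = -0.662/-0.017 = 38.9412.
So α = μs = 31.698, β = (1−μ)s = 7.243.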